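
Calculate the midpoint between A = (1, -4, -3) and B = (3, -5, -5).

M = ((x₁+x₂)/2, (y₁+y₂)/2, (z₁+z₂)/2)
  = ((1 + 3)/2, (-4 - 5)/2, (-3 - 5)/2)
  = (4/2, -9/2, -8/2)
  = (2, -4.5, -4)

(2, -4.5, -4)


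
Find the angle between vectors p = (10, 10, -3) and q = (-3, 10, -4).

p·q = 10·(-3) + 10·10 + (-3)·(-4) = -30 + 100 + 12 = 82
|p| = √(10² + 10² + (-3)²) = √209 ≈ 14.46
|q| = √((-3)² + 10² + (-4)²) = √125 ≈ 11.18
cos θ = (p·q)/(|p||q|) = 82/(14.46·11.18) ≈ 0.5073
θ = arccos(0.5073) ≈ 59.51°

59.51°


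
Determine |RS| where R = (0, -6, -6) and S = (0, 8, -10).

d = √[(x₂-x₁)² + (y₂-y₁)² + (z₂-z₁)²]
  = √[0² + 14² + (-4)²]
  = √[0 + 196 + 16]
  = √212
  ≈ 14.56

14.56


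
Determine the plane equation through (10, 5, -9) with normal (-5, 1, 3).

The plane through P with normal n = (a, b, c) satisfies n·(r - P) = 0,
i.e. ax + by + cz = a·x₀ + b·y₀ + c·z₀.
d = (-5)·10 + 1·5 + 3·(-9)
  = -50 + 5 - 27
  = -72
Equation: -5x + y + 3z = -72

-5x + y + 3z = -72


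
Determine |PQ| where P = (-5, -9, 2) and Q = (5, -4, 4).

d = √[(x₂-x₁)² + (y₂-y₁)² + (z₂-z₁)²]
  = √[10² + 5² + 2²]
  = √[100 + 25 + 4]
  = √129
  ≈ 11.36

11.36


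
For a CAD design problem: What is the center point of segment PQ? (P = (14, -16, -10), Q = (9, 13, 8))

M = ((x₁+x₂)/2, (y₁+y₂)/2, (z₁+z₂)/2)
  = ((14 + 9)/2, (-16 + 13)/2, (-10 + 8)/2)
  = (23/2, -3/2, -2/2)
  = (11.5, -1.5, -1)

(11.5, -1.5, -1)


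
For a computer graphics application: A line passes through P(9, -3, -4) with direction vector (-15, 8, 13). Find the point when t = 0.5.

P(t) = P + t·d
  = (9 + (-15)·0.5, -3 + 8·0.5, -4 + 13·0.5)
  = (9 - 7.5, -3 + 4, -4 + 6.5)
  = (1.5, 1, 2.5)

(1.5, 1, 2.5)


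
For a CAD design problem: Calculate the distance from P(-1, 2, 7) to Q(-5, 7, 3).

d = √[(x₂-x₁)² + (y₂-y₁)² + (z₂-z₁)²]
  = √[(-4)² + 5² + (-4)²]
  = √[16 + 25 + 16]
  = √57
  ≈ 7.55

7.55


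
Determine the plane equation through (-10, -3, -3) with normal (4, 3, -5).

The plane through P with normal n = (a, b, c) satisfies n·(r - P) = 0,
i.e. ax + by + cz = a·x₀ + b·y₀ + c·z₀.
d = 4·(-10) + 3·(-3) + (-5)·(-3)
  = -40 - 9 + 15
  = -34
Equation: 4x + 3y - 5z = -34

4x + 3y - 5z = -34


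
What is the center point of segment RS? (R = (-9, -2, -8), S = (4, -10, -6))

M = ((x₁+x₂)/2, (y₁+y₂)/2, (z₁+z₂)/2)
  = ((-9 + 4)/2, (-2 - 10)/2, (-8 - 6)/2)
  = (-5/2, -12/2, -14/2)
  = (-2.5, -6, -7)

(-2.5, -6, -7)


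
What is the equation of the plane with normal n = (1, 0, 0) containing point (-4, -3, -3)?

The plane through P with normal n = (a, b, c) satisfies n·(r - P) = 0,
i.e. ax + by + cz = a·x₀ + b·y₀ + c·z₀.
d = 1·(-4) + 0·(-3) + 0·(-3)
  = -4 + 0 + 0
  = -4
Equation: x = -4

x = -4


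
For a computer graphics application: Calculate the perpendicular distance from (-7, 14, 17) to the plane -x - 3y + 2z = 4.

distance = |a·x₀ + b·y₀ + c·z₀ - d| / √(a² + b² + c²)
  = |(-1)·(-7) + (-3)·14 + 2·17 - 4| / √((-1)² + (-3)² + 2²)
  = |7 - 42 + 34 - 4| / √(1 + 9 + 4)
  = |-5| / √14
  = 5 / 3.742
  ≈ 1.336

1.336


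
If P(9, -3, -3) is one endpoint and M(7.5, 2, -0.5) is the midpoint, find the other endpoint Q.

Q = 2M - P
  = (2·7.5 - 9, 2·2 - (-3), 2·(-0.5) - (-3))
  = (15 - 9, 4 + 3, -1 + 3)
  = (6, 7, 2)

(6, 7, 2)


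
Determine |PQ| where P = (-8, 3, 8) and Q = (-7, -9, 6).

d = √[(x₂-x₁)² + (y₂-y₁)² + (z₂-z₁)²]
  = √[1² + (-12)² + (-2)²]
  = √[1 + 144 + 4]
  = √149
  ≈ 12.21

12.21


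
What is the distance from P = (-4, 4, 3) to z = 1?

distance = |a·x₀ + b·y₀ + c·z₀ - d| / √(a² + b² + c²)
  = |0·(-4) + 0·4 + 1·3 - 1| / √(0² + 0² + 1²)
  = |0 + 0 + 3 - 1| / √(0 + 0 + 1)
  = |2| / √1
  = 2 / 1
  ≈ 2

2


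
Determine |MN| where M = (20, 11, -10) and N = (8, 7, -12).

d = √[(x₂-x₁)² + (y₂-y₁)² + (z₂-z₁)²]
  = √[(-12)² + (-4)² + (-2)²]
  = √[144 + 16 + 4]
  = √164
  ≈ 12.81

12.81


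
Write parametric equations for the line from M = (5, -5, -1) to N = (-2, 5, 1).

Direction vector d = N - M = (-2 - 5, 5 + 5, 1 + 1) = (-7, 10, 2)
Parametric form r = M + t·d:
x = 5 - 7t, y = -5 + 10t, z = -1 + 2t

x = 5 - 7t, y = -5 + 10t, z = -1 + 2t


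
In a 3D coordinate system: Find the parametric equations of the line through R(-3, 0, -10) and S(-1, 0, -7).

Direction vector d = S - R = (-1 + 3, 0 + 0, -7 + 10) = (2, 0, 3)
Parametric form r = R + t·d:
x = -3 + 2t, y = 0, z = -10 + 3t

x = -3 + 2t, y = 0, z = -10 + 3t


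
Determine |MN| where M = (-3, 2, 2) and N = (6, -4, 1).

d = √[(x₂-x₁)² + (y₂-y₁)² + (z₂-z₁)²]
  = √[9² + (-6)² + (-1)²]
  = √[81 + 36 + 1]
  = √118
  ≈ 10.86

10.86


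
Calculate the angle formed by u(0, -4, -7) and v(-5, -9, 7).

u·v = 0·(-5) + (-4)·(-9) + (-7)·7 = 0 + 36 - 49 = -13
|u| = √(0² + (-4)² + (-7)²) = √65 ≈ 8.062
|v| = √((-5)² + (-9)² + 7²) = √155 ≈ 12.45
cos θ = (u·v)/(|u||v|) = -13/(8.062·12.45) ≈ -0.1295
θ = arccos(-0.1295) ≈ 97.44°

97.44°


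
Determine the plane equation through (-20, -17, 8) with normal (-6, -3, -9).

The plane through P with normal n = (a, b, c) satisfies n·(r - P) = 0,
i.e. ax + by + cz = a·x₀ + b·y₀ + c·z₀.
d = (-6)·(-20) + (-3)·(-17) + (-9)·8
  = 120 + 51 - 72
  = 99
Equation: -6x - 3y - 9z = 99

-6x - 3y - 9z = 99


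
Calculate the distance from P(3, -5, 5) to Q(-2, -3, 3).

d = √[(x₂-x₁)² + (y₂-y₁)² + (z₂-z₁)²]
  = √[(-5)² + 2² + (-2)²]
  = √[25 + 4 + 4]
  = √33
  ≈ 5.745

5.745


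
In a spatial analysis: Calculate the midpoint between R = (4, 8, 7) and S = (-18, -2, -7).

M = ((x₁+x₂)/2, (y₁+y₂)/2, (z₁+z₂)/2)
  = ((4 - 18)/2, (8 - 2)/2, (7 - 7)/2)
  = (-14/2, 6/2, 0/2)
  = (-7, 3, 0)

(-7, 3, 0)


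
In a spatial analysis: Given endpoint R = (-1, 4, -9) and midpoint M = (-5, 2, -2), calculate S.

S = 2M - R
  = (2·(-5) - (-1), 2·2 - 4, 2·(-2) - (-9))
  = (-10 + 1, 4 - 4, -4 + 9)
  = (-9, 0, 5)

(-9, 0, 5)


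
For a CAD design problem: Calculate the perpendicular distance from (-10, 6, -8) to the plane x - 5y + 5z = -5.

distance = |a·x₀ + b·y₀ + c·z₀ - d| / √(a² + b² + c²)
  = |1·(-10) + (-5)·6 + 5·(-8) - (-5)| / √(1² + (-5)² + 5²)
  = |-10 - 30 - 40 + 5| / √(1 + 25 + 25)
  = |-75| / √51
  = 75 / 7.141
  ≈ 10.5

10.5


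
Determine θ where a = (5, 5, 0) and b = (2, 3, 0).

a·b = 5·2 + 5·3 + 0·0 = 10 + 15 + 0 = 25
|a| = √(5² + 5² + 0²) = √50 ≈ 7.071
|b| = √(2² + 3² + 0²) = √13 ≈ 3.606
cos θ = (a·b)/(|a||b|) = 25/(7.071·3.606) ≈ 0.9806
θ = arccos(0.9806) ≈ 11.31°

11.31°


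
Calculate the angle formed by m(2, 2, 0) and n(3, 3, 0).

m·n = 2·3 + 2·3 + 0·0 = 6 + 6 + 0 = 12
|m| = √(2² + 2² + 0²) = √8 ≈ 2.828
|n| = √(3² + 3² + 0²) = √18 ≈ 4.243
cos θ = (m·n)/(|m||n|) = 12/(2.828·4.243) ≈ 1
θ = arccos(1) ≈ 0°

0°


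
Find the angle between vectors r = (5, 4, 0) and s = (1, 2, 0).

r·s = 5·1 + 4·2 + 0·0 = 5 + 8 + 0 = 13
|r| = √(5² + 4² + 0²) = √41 ≈ 6.403
|s| = √(1² + 2² + 0²) = √5 ≈ 2.236
cos θ = (r·s)/(|r||s|) = 13/(6.403·2.236) ≈ 0.908
θ = arccos(0.908) ≈ 24.78°

24.78°


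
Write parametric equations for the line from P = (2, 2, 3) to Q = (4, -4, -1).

Direction vector d = Q - P = (4 - 2, -4 - 2, -1 - 3) = (2, -6, -4)
Parametric form r = P + t·d:
x = 2 + 2t, y = 2 - 6t, z = 3 - 4t

x = 2 + 2t, y = 2 - 6t, z = 3 - 4t


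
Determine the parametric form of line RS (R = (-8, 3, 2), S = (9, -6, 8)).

Direction vector d = S - R = (9 + 8, -6 - 3, 8 - 2) = (17, -9, 6)
Parametric form r = R + t·d:
x = -8 + 17t, y = 3 - 9t, z = 2 + 6t

x = -8 + 17t, y = 3 - 9t, z = 2 + 6t


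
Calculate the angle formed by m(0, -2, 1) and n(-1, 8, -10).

m·n = 0·(-1) + (-2)·8 + 1·(-10) = 0 - 16 - 10 = -26
|m| = √(0² + (-2)² + 1²) = √5 ≈ 2.236
|n| = √((-1)² + 8² + (-10)²) = √165 ≈ 12.85
cos θ = (m·n)/(|m||n|) = -26/(2.236·12.85) ≈ -0.9052
θ = arccos(-0.9052) ≈ 154.9°

154.9°


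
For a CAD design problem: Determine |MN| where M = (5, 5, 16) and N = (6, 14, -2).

d = √[(x₂-x₁)² + (y₂-y₁)² + (z₂-z₁)²]
  = √[1² + 9² + (-18)²]
  = √[1 + 81 + 324]
  = √406
  ≈ 20.15

20.15


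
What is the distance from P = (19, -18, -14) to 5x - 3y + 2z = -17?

distance = |a·x₀ + b·y₀ + c·z₀ - d| / √(a² + b² + c²)
  = |5·19 + (-3)·(-18) + 2·(-14) - (-17)| / √(5² + (-3)² + 2²)
  = |95 + 54 - 28 + 17| / √(25 + 9 + 4)
  = |138| / √38
  = 138 / 6.164
  ≈ 22.39

22.39


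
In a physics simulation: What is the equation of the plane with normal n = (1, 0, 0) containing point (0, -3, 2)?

The plane through P with normal n = (a, b, c) satisfies n·(r - P) = 0,
i.e. ax + by + cz = a·x₀ + b·y₀ + c·z₀.
d = 1·0 + 0·(-3) + 0·2
  = 0 + 0 + 0
  = 0
Equation: x = 0

x = 0


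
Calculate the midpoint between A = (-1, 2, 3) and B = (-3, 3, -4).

M = ((x₁+x₂)/2, (y₁+y₂)/2, (z₁+z₂)/2)
  = ((-1 - 3)/2, (2 + 3)/2, (3 - 4)/2)
  = (-4/2, 5/2, -1/2)
  = (-2, 2.5, -0.5)

(-2, 2.5, -0.5)


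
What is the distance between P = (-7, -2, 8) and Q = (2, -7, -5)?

d = √[(x₂-x₁)² + (y₂-y₁)² + (z₂-z₁)²]
  = √[9² + (-5)² + (-13)²]
  = √[81 + 25 + 169]
  = √275
  ≈ 16.58

16.58


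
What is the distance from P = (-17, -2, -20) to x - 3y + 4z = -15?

distance = |a·x₀ + b·y₀ + c·z₀ - d| / √(a² + b² + c²)
  = |1·(-17) + (-3)·(-2) + 4·(-20) - (-15)| / √(1² + (-3)² + 4²)
  = |-17 + 6 - 80 + 15| / √(1 + 9 + 16)
  = |-76| / √26
  = 76 / 5.099
  ≈ 14.9

14.9


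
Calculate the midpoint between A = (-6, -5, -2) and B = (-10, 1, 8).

M = ((x₁+x₂)/2, (y₁+y₂)/2, (z₁+z₂)/2)
  = ((-6 - 10)/2, (-5 + 1)/2, (-2 + 8)/2)
  = (-16/2, -4/2, 6/2)
  = (-8, -2, 3)

(-8, -2, 3)


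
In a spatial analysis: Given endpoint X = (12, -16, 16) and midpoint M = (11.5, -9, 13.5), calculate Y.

Y = 2M - X
  = (2·11.5 - 12, 2·(-9) - (-16), 2·13.5 - 16)
  = (23 - 12, -18 + 16, 27 - 16)
  = (11, -2, 11)

(11, -2, 11)


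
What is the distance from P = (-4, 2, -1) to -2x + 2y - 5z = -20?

distance = |a·x₀ + b·y₀ + c·z₀ - d| / √(a² + b² + c²)
  = |(-2)·(-4) + 2·2 + (-5)·(-1) - (-20)| / √((-2)² + 2² + (-5)²)
  = |8 + 4 + 5 + 20| / √(4 + 4 + 25)
  = |37| / √33
  = 37 / 5.745
  ≈ 6.441

6.441


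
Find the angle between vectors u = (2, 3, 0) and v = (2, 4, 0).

u·v = 2·2 + 3·4 + 0·0 = 4 + 12 + 0 = 16
|u| = √(2² + 3² + 0²) = √13 ≈ 3.606
|v| = √(2² + 4² + 0²) = √20 ≈ 4.472
cos θ = (u·v)/(|u||v|) = 16/(3.606·4.472) ≈ 0.9923
θ = arccos(0.9923) ≈ 7.125°

7.125°


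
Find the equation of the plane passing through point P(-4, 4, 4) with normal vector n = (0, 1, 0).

The plane through P with normal n = (a, b, c) satisfies n·(r - P) = 0,
i.e. ax + by + cz = a·x₀ + b·y₀ + c·z₀.
d = 0·(-4) + 1·4 + 0·4
  = 0 + 4 + 0
  = 4
Equation: y = 4

y = 4


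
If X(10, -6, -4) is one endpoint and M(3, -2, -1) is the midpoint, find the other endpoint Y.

Y = 2M - X
  = (2·3 - 10, 2·(-2) - (-6), 2·(-1) - (-4))
  = (6 - 10, -4 + 6, -2 + 4)
  = (-4, 2, 2)

(-4, 2, 2)


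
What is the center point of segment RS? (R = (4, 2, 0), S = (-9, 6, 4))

M = ((x₁+x₂)/2, (y₁+y₂)/2, (z₁+z₂)/2)
  = ((4 - 9)/2, (2 + 6)/2, (0 + 4)/2)
  = (-5/2, 8/2, 4/2)
  = (-2.5, 4, 2)

(-2.5, 4, 2)


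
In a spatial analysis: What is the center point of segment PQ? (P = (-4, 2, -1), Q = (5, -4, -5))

M = ((x₁+x₂)/2, (y₁+y₂)/2, (z₁+z₂)/2)
  = ((-4 + 5)/2, (2 - 4)/2, (-1 - 5)/2)
  = (1/2, -2/2, -6/2)
  = (0.5, -1, -3)

(0.5, -1, -3)


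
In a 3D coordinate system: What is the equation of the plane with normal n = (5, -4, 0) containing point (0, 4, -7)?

The plane through P with normal n = (a, b, c) satisfies n·(r - P) = 0,
i.e. ax + by + cz = a·x₀ + b·y₀ + c·z₀.
d = 5·0 + (-4)·4 + 0·(-7)
  = 0 - 16 + 0
  = -16
Equation: 5x - 4y = -16

5x - 4y = -16


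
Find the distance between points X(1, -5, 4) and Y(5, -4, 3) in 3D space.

d = √[(x₂-x₁)² + (y₂-y₁)² + (z₂-z₁)²]
  = √[4² + 1² + (-1)²]
  = √[16 + 1 + 1]
  = √18
  ≈ 4.243

4.243


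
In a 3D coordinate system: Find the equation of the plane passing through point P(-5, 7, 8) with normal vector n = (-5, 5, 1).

The plane through P with normal n = (a, b, c) satisfies n·(r - P) = 0,
i.e. ax + by + cz = a·x₀ + b·y₀ + c·z₀.
d = (-5)·(-5) + 5·7 + 1·8
  = 25 + 35 + 8
  = 68
Equation: -5x + 5y + z = 68

-5x + 5y + z = 68


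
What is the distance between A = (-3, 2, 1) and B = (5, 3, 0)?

d = √[(x₂-x₁)² + (y₂-y₁)² + (z₂-z₁)²]
  = √[8² + 1² + (-1)²]
  = √[64 + 1 + 1]
  = √66
  ≈ 8.124

8.124


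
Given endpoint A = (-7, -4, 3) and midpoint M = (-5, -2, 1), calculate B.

B = 2M - A
  = (2·(-5) - (-7), 2·(-2) - (-4), 2·1 - 3)
  = (-10 + 7, -4 + 4, 2 - 3)
  = (-3, 0, -1)

(-3, 0, -1)


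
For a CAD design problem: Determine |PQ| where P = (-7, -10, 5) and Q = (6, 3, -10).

d = √[(x₂-x₁)² + (y₂-y₁)² + (z₂-z₁)²]
  = √[13² + 13² + (-15)²]
  = √[169 + 169 + 225]
  = √563
  ≈ 23.73

23.73


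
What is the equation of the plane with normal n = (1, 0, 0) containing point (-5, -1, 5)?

The plane through P with normal n = (a, b, c) satisfies n·(r - P) = 0,
i.e. ax + by + cz = a·x₀ + b·y₀ + c·z₀.
d = 1·(-5) + 0·(-1) + 0·5
  = -5 + 0 + 0
  = -5
Equation: x = -5

x = -5


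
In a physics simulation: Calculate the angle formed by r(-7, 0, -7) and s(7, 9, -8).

r·s = (-7)·7 + 0·9 + (-7)·(-8) = -49 + 0 + 56 = 7
|r| = √((-7)² + 0² + (-7)²) = √98 ≈ 9.899
|s| = √(7² + 9² + (-8)²) = √194 ≈ 13.93
cos θ = (r·s)/(|r||s|) = 7/(9.899·13.93) ≈ 0.05077
θ = arccos(0.05077) ≈ 87.09°

87.09°


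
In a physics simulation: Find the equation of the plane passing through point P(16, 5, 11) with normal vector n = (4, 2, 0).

The plane through P with normal n = (a, b, c) satisfies n·(r - P) = 0,
i.e. ax + by + cz = a·x₀ + b·y₀ + c·z₀.
d = 4·16 + 2·5 + 0·11
  = 64 + 10 + 0
  = 74
Equation: 4x + 2y = 74

4x + 2y = 74


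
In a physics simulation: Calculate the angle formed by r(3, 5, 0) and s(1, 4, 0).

r·s = 3·1 + 5·4 + 0·0 = 3 + 20 + 0 = 23
|r| = √(3² + 5² + 0²) = √34 ≈ 5.831
|s| = √(1² + 4² + 0²) = √17 ≈ 4.123
cos θ = (r·s)/(|r||s|) = 23/(5.831·4.123) ≈ 0.9567
θ = arccos(0.9567) ≈ 16.93°

16.93°


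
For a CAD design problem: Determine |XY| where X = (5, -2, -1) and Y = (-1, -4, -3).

d = √[(x₂-x₁)² + (y₂-y₁)² + (z₂-z₁)²]
  = √[(-6)² + (-2)² + (-2)²]
  = √[36 + 4 + 4]
  = √44
  ≈ 6.633

6.633


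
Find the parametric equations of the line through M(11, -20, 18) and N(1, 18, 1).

Direction vector d = N - M = (1 - 11, 18 + 20, 1 - 18) = (-10, 38, -17)
Parametric form r = M + t·d:
x = 11 - 10t, y = -20 + 38t, z = 18 - 17t

x = 11 - 10t, y = -20 + 38t, z = 18 - 17t


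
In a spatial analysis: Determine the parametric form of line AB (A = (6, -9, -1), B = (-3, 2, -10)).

Direction vector d = B - A = (-3 - 6, 2 + 9, -10 + 1) = (-9, 11, -9)
Parametric form r = A + t·d:
x = 6 - 9t, y = -9 + 11t, z = -1 - 9t

x = 6 - 9t, y = -9 + 11t, z = -1 - 9t


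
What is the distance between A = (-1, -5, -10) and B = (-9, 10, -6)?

d = √[(x₂-x₁)² + (y₂-y₁)² + (z₂-z₁)²]
  = √[(-8)² + 15² + 4²]
  = √[64 + 225 + 16]
  = √305
  ≈ 17.46

17.46


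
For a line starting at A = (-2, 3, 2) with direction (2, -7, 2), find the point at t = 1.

P(t) = A + t·d
  = (-2 + 2·1, 3 + (-7)·1, 2 + 2·1)
  = (-2 + 2, 3 - 7, 2 + 2)
  = (0, -4, 4)

(0, -4, 4)


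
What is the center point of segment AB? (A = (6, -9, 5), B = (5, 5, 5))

M = ((x₁+x₂)/2, (y₁+y₂)/2, (z₁+z₂)/2)
  = ((6 + 5)/2, (-9 + 5)/2, (5 + 5)/2)
  = (11/2, -4/2, 10/2)
  = (5.5, -2, 5)

(5.5, -2, 5)


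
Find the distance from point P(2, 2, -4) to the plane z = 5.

distance = |a·x₀ + b·y₀ + c·z₀ - d| / √(a² + b² + c²)
  = |0·2 + 0·2 + 1·(-4) - 5| / √(0² + 0² + 1²)
  = |0 + 0 - 4 - 5| / √(0 + 0 + 1)
  = |-9| / √1
  = 9 / 1
  ≈ 9

9


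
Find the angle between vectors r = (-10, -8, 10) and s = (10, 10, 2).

r·s = (-10)·10 + (-8)·10 + 10·2 = -100 - 80 + 20 = -160
|r| = √((-10)² + (-8)² + 10²) = √264 ≈ 16.25
|s| = √(10² + 10² + 2²) = √204 ≈ 14.28
cos θ = (r·s)/(|r||s|) = -160/(16.25·14.28) ≈ -0.6895
θ = arccos(-0.6895) ≈ 133.6°

133.6°


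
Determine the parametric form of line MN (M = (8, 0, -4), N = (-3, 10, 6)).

Direction vector d = N - M = (-3 - 8, 10 + 0, 6 + 4) = (-11, 10, 10)
Parametric form r = M + t·d:
x = 8 - 11t, y = 0 + 10t, z = -4 + 10t

x = 8 - 11t, y = 0 + 10t, z = -4 + 10t


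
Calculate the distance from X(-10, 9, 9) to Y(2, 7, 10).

d = √[(x₂-x₁)² + (y₂-y₁)² + (z₂-z₁)²]
  = √[12² + (-2)² + 1²]
  = √[144 + 4 + 1]
  = √149
  ≈ 12.21

12.21


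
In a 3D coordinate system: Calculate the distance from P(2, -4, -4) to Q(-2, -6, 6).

d = √[(x₂-x₁)² + (y₂-y₁)² + (z₂-z₁)²]
  = √[(-4)² + (-2)² + 10²]
  = √[16 + 4 + 100]
  = √120
  ≈ 10.95

10.95


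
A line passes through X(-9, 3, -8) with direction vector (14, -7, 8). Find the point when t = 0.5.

P(t) = X + t·d
  = (-9 + 14·0.5, 3 + (-7)·0.5, -8 + 8·0.5)
  = (-9 + 7, 3 - 3.5, -8 + 4)
  = (-2, -0.5, -4)

(-2, -0.5, -4)


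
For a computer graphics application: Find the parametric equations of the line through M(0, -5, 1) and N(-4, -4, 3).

Direction vector d = N - M = (-4 + 0, -4 + 5, 3 - 1) = (-4, 1, 2)
Parametric form r = M + t·d:
x = 0 - 4t, y = -5 + t, z = 1 + 2t

x = 0 - 4t, y = -5 + t, z = 1 + 2t


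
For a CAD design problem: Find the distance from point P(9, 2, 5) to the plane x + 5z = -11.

distance = |a·x₀ + b·y₀ + c·z₀ - d| / √(a² + b² + c²)
  = |1·9 + 0·2 + 5·5 - (-11)| / √(1² + 0² + 5²)
  = |9 + 0 + 25 + 11| / √(1 + 0 + 25)
  = |45| / √26
  = 45 / 5.099
  ≈ 8.825

8.825


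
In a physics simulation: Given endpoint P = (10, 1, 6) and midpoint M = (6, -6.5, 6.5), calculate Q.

Q = 2M - P
  = (2·6 - 10, 2·(-6.5) - 1, 2·6.5 - 6)
  = (12 - 10, -13 - 1, 13 - 6)
  = (2, -14, 7)

(2, -14, 7)


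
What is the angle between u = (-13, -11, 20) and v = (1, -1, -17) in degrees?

u·v = (-13)·1 + (-11)·(-1) + 20·(-17) = -13 + 11 - 340 = -342
|u| = √((-13)² + (-11)² + 20²) = √690 ≈ 26.27
|v| = √(1² + (-1)² + (-17)²) = √291 ≈ 17.06
cos θ = (u·v)/(|u||v|) = -342/(26.27·17.06) ≈ -0.7632
θ = arccos(-0.7632) ≈ 139.7°

139.7°


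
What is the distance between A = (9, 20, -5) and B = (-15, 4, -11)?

d = √[(x₂-x₁)² + (y₂-y₁)² + (z₂-z₁)²]
  = √[(-24)² + (-16)² + (-6)²]
  = √[576 + 256 + 36]
  = √868
  ≈ 29.46

29.46


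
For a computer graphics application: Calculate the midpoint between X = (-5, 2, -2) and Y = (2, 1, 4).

M = ((x₁+x₂)/2, (y₁+y₂)/2, (z₁+z₂)/2)
  = ((-5 + 2)/2, (2 + 1)/2, (-2 + 4)/2)
  = (-3/2, 3/2, 2/2)
  = (-1.5, 1.5, 1)

(-1.5, 1.5, 1)


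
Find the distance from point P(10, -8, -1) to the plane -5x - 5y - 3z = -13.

distance = |a·x₀ + b·y₀ + c·z₀ - d| / √(a² + b² + c²)
  = |(-5)·10 + (-5)·(-8) + (-3)·(-1) - (-13)| / √((-5)² + (-5)² + (-3)²)
  = |-50 + 40 + 3 + 13| / √(25 + 25 + 9)
  = |6| / √59
  = 6 / 7.681
  ≈ 0.7811

0.7811


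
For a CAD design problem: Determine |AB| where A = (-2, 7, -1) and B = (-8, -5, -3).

d = √[(x₂-x₁)² + (y₂-y₁)² + (z₂-z₁)²]
  = √[(-6)² + (-12)² + (-2)²]
  = √[36 + 144 + 4]
  = √184
  ≈ 13.56

13.56


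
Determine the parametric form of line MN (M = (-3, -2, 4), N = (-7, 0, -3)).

Direction vector d = N - M = (-7 + 3, 0 + 2, -3 - 4) = (-4, 2, -7)
Parametric form r = M + t·d:
x = -3 - 4t, y = -2 + 2t, z = 4 - 7t

x = -3 - 4t, y = -2 + 2t, z = 4 - 7t


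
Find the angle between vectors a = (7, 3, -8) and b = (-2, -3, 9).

a·b = 7·(-2) + 3·(-3) + (-8)·9 = -14 - 9 - 72 = -95
|a| = √(7² + 3² + (-8)²) = √122 ≈ 11.05
|b| = √((-2)² + (-3)² + 9²) = √94 ≈ 9.695
cos θ = (a·b)/(|a||b|) = -95/(11.05·9.695) ≈ -0.8871
θ = arccos(-0.8871) ≈ 152.5°

152.5°


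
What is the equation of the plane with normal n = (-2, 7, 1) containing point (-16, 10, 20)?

The plane through P with normal n = (a, b, c) satisfies n·(r - P) = 0,
i.e. ax + by + cz = a·x₀ + b·y₀ + c·z₀.
d = (-2)·(-16) + 7·10 + 1·20
  = 32 + 70 + 20
  = 122
Equation: -2x + 7y + z = 122

-2x + 7y + z = 122


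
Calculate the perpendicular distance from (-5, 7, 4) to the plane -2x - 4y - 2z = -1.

distance = |a·x₀ + b·y₀ + c·z₀ - d| / √(a² + b² + c²)
  = |(-2)·(-5) + (-4)·7 + (-2)·4 - (-1)| / √((-2)² + (-4)² + (-2)²)
  = |10 - 28 - 8 + 1| / √(4 + 16 + 4)
  = |-25| / √24
  = 25 / 4.899
  ≈ 5.103

5.103


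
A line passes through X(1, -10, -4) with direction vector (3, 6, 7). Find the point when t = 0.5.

P(t) = X + t·d
  = (1 + 3·0.5, -10 + 6·0.5, -4 + 7·0.5)
  = (1 + 1.5, -10 + 3, -4 + 3.5)
  = (2.5, -7, -0.5)

(2.5, -7, -0.5)


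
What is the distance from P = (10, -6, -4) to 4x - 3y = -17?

distance = |a·x₀ + b·y₀ + c·z₀ - d| / √(a² + b² + c²)
  = |4·10 + (-3)·(-6) + 0·(-4) - (-17)| / √(4² + (-3)² + 0²)
  = |40 + 18 + 0 + 17| / √(16 + 9 + 0)
  = |75| / √25
  = 75 / 5
  ≈ 15

15


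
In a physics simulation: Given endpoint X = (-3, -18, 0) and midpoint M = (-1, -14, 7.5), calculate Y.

Y = 2M - X
  = (2·(-1) - (-3), 2·(-14) - (-18), 2·7.5 - 0)
  = (-2 + 3, -28 + 18, 15 + 0)
  = (1, -10, 15)

(1, -10, 15)


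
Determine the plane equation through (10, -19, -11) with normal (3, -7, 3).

The plane through P with normal n = (a, b, c) satisfies n·(r - P) = 0,
i.e. ax + by + cz = a·x₀ + b·y₀ + c·z₀.
d = 3·10 + (-7)·(-19) + 3·(-11)
  = 30 + 133 - 33
  = 130
Equation: 3x - 7y + 3z = 130

3x - 7y + 3z = 130


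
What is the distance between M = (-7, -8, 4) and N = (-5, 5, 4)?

d = √[(x₂-x₁)² + (y₂-y₁)² + (z₂-z₁)²]
  = √[2² + 13² + 0²]
  = √[4 + 169 + 0]
  = √173
  ≈ 13.15

13.15


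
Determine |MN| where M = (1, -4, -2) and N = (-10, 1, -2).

d = √[(x₂-x₁)² + (y₂-y₁)² + (z₂-z₁)²]
  = √[(-11)² + 5² + 0²]
  = √[121 + 25 + 0]
  = √146
  ≈ 12.08

12.08


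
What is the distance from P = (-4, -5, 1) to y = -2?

distance = |a·x₀ + b·y₀ + c·z₀ - d| / √(a² + b² + c²)
  = |0·(-4) + 1·(-5) + 0·1 - (-2)| / √(0² + 1² + 0²)
  = |0 - 5 + 0 + 2| / √(0 + 1 + 0)
  = |-3| / √1
  = 3 / 1
  ≈ 3

3


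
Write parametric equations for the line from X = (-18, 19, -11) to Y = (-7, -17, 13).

Direction vector d = Y - X = (-7 + 18, -17 - 19, 13 + 11) = (11, -36, 24)
Parametric form r = X + t·d:
x = -18 + 11t, y = 19 - 36t, z = -11 + 24t

x = -18 + 11t, y = 19 - 36t, z = -11 + 24t


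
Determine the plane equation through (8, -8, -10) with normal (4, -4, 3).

The plane through P with normal n = (a, b, c) satisfies n·(r - P) = 0,
i.e. ax + by + cz = a·x₀ + b·y₀ + c·z₀.
d = 4·8 + (-4)·(-8) + 3·(-10)
  = 32 + 32 - 30
  = 34
Equation: 4x - 4y + 3z = 34

4x - 4y + 3z = 34


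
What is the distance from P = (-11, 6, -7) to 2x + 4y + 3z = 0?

distance = |a·x₀ + b·y₀ + c·z₀ - d| / √(a² + b² + c²)
  = |2·(-11) + 4·6 + 3·(-7) - 0| / √(2² + 4² + 3²)
  = |-22 + 24 - 21 + 0| / √(4 + 16 + 9)
  = |-19| / √29
  = 19 / 5.385
  ≈ 3.528

3.528


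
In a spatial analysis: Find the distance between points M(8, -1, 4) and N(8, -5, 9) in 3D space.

d = √[(x₂-x₁)² + (y₂-y₁)² + (z₂-z₁)²]
  = √[0² + (-4)² + 5²]
  = √[0 + 16 + 25]
  = √41
  ≈ 6.403

6.403


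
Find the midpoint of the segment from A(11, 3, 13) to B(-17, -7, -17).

M = ((x₁+x₂)/2, (y₁+y₂)/2, (z₁+z₂)/2)
  = ((11 - 17)/2, (3 - 7)/2, (13 - 17)/2)
  = (-6/2, -4/2, -4/2)
  = (-3, -2, -2)

(-3, -2, -2)


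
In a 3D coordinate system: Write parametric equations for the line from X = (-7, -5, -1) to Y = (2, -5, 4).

Direction vector d = Y - X = (2 + 7, -5 + 5, 4 + 1) = (9, 0, 5)
Parametric form r = X + t·d:
x = -7 + 9t, y = -5, z = -1 + 5t

x = -7 + 9t, y = -5, z = -1 + 5t


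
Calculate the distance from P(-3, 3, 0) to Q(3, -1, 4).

d = √[(x₂-x₁)² + (y₂-y₁)² + (z₂-z₁)²]
  = √[6² + (-4)² + 4²]
  = √[36 + 16 + 16]
  = √68
  ≈ 8.246

8.246


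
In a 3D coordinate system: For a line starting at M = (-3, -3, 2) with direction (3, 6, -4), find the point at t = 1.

P(t) = M + t·d
  = (-3 + 3·1, -3 + 6·1, 2 + (-4)·1)
  = (-3 + 3, -3 + 6, 2 - 4)
  = (0, 3, -2)

(0, 3, -2)


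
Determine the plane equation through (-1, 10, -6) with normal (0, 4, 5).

The plane through P with normal n = (a, b, c) satisfies n·(r - P) = 0,
i.e. ax + by + cz = a·x₀ + b·y₀ + c·z₀.
d = 0·(-1) + 4·10 + 5·(-6)
  = 0 + 40 - 30
  = 10
Equation: 4y + 5z = 10

4y + 5z = 10


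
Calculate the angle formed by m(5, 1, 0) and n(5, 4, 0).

m·n = 5·5 + 1·4 + 0·0 = 25 + 4 + 0 = 29
|m| = √(5² + 1² + 0²) = √26 ≈ 5.099
|n| = √(5² + 4² + 0²) = √41 ≈ 6.403
cos θ = (m·n)/(|m||n|) = 29/(5.099·6.403) ≈ 0.8882
θ = arccos(0.8882) ≈ 27.35°

27.35°


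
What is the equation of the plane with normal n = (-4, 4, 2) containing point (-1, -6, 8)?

The plane through P with normal n = (a, b, c) satisfies n·(r - P) = 0,
i.e. ax + by + cz = a·x₀ + b·y₀ + c·z₀.
d = (-4)·(-1) + 4·(-6) + 2·8
  = 4 - 24 + 16
  = -4
Equation: -4x + 4y + 2z = -4

-4x + 4y + 2z = -4


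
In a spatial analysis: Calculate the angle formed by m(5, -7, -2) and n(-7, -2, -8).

m·n = 5·(-7) + (-7)·(-2) + (-2)·(-8) = -35 + 14 + 16 = -5
|m| = √(5² + (-7)² + (-2)²) = √78 ≈ 8.832
|n| = √((-7)² + (-2)² + (-8)²) = √117 ≈ 10.82
cos θ = (m·n)/(|m||n|) = -5/(8.832·10.82) ≈ -0.05234
θ = arccos(-0.05234) ≈ 93°

93°


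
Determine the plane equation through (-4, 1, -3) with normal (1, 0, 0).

The plane through P with normal n = (a, b, c) satisfies n·(r - P) = 0,
i.e. ax + by + cz = a·x₀ + b·y₀ + c·z₀.
d = 1·(-4) + 0·1 + 0·(-3)
  = -4 + 0 + 0
  = -4
Equation: x = -4

x = -4


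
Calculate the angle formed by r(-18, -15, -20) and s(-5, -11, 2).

r·s = (-18)·(-5) + (-15)·(-11) + (-20)·2 = 90 + 165 - 40 = 215
|r| = √((-18)² + (-15)² + (-20)²) = √949 ≈ 30.81
|s| = √((-5)² + (-11)² + 2²) = √150 ≈ 12.25
cos θ = (r·s)/(|r||s|) = 215/(30.81·12.25) ≈ 0.5698
θ = arccos(0.5698) ≈ 55.26°

55.26°


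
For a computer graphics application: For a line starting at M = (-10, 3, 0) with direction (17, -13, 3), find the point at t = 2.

P(t) = M + t·d
  = (-10 + 17·2, 3 + (-13)·2, 0 + 3·2)
  = (-10 + 34, 3 - 26, 0 + 6)
  = (24, -23, 6)

(24, -23, 6)


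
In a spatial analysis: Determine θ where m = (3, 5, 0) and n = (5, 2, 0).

m·n = 3·5 + 5·2 + 0·0 = 15 + 10 + 0 = 25
|m| = √(3² + 5² + 0²) = √34 ≈ 5.831
|n| = √(5² + 2² + 0²) = √29 ≈ 5.385
cos θ = (m·n)/(|m||n|) = 25/(5.831·5.385) ≈ 0.7962
θ = arccos(0.7962) ≈ 37.23°

37.23°


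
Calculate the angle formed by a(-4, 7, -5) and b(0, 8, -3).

a·b = (-4)·0 + 7·8 + (-5)·(-3) = 0 + 56 + 15 = 71
|a| = √((-4)² + 7² + (-5)²) = √90 ≈ 9.487
|b| = √(0² + 8² + (-3)²) = √73 ≈ 8.544
cos θ = (a·b)/(|a||b|) = 71/(9.487·8.544) ≈ 0.8759
θ = arccos(0.8759) ≈ 28.84°

28.84°


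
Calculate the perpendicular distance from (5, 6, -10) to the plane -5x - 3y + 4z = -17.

distance = |a·x₀ + b·y₀ + c·z₀ - d| / √(a² + b² + c²)
  = |(-5)·5 + (-3)·6 + 4·(-10) - (-17)| / √((-5)² + (-3)² + 4²)
  = |-25 - 18 - 40 + 17| / √(25 + 9 + 16)
  = |-66| / √50
  = 66 / 7.071
  ≈ 9.334

9.334


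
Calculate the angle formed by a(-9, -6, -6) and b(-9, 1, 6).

a·b = (-9)·(-9) + (-6)·1 + (-6)·6 = 81 - 6 - 36 = 39
|a| = √((-9)² + (-6)² + (-6)²) = √153 ≈ 12.37
|b| = √((-9)² + 1² + 6²) = √118 ≈ 10.86
cos θ = (a·b)/(|a||b|) = 39/(12.37·10.86) ≈ 0.2903
θ = arccos(0.2903) ≈ 73.13°

73.13°


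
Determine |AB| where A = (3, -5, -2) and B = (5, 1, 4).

d = √[(x₂-x₁)² + (y₂-y₁)² + (z₂-z₁)²]
  = √[2² + 6² + 6²]
  = √[4 + 36 + 36]
  = √76
  ≈ 8.718

8.718


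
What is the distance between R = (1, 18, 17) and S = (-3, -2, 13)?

d = √[(x₂-x₁)² + (y₂-y₁)² + (z₂-z₁)²]
  = √[(-4)² + (-20)² + (-4)²]
  = √[16 + 400 + 16]
  = √432
  ≈ 20.78

20.78


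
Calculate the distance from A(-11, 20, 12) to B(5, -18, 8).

d = √[(x₂-x₁)² + (y₂-y₁)² + (z₂-z₁)²]
  = √[16² + (-38)² + (-4)²]
  = √[256 + 1444 + 16]
  = √1716
  ≈ 41.42

41.42


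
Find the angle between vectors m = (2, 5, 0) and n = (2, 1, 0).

m·n = 2·2 + 5·1 + 0·0 = 4 + 5 + 0 = 9
|m| = √(2² + 5² + 0²) = √29 ≈ 5.385
|n| = √(2² + 1² + 0²) = √5 ≈ 2.236
cos θ = (m·n)/(|m||n|) = 9/(5.385·2.236) ≈ 0.7474
θ = arccos(0.7474) ≈ 41.63°

41.63°


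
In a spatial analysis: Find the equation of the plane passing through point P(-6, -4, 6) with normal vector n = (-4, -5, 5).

The plane through P with normal n = (a, b, c) satisfies n·(r - P) = 0,
i.e. ax + by + cz = a·x₀ + b·y₀ + c·z₀.
d = (-4)·(-6) + (-5)·(-4) + 5·6
  = 24 + 20 + 30
  = 74
Equation: -4x - 5y + 5z = 74

-4x - 5y + 5z = 74


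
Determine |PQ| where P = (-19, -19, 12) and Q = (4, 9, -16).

d = √[(x₂-x₁)² + (y₂-y₁)² + (z₂-z₁)²]
  = √[23² + 28² + (-28)²]
  = √[529 + 784 + 784]
  = √2097
  ≈ 45.79

45.79


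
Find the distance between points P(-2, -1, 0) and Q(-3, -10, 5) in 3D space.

d = √[(x₂-x₁)² + (y₂-y₁)² + (z₂-z₁)²]
  = √[(-1)² + (-9)² + 5²]
  = √[1 + 81 + 25]
  = √107
  ≈ 10.34

10.34


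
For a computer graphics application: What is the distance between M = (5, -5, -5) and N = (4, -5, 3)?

d = √[(x₂-x₁)² + (y₂-y₁)² + (z₂-z₁)²]
  = √[(-1)² + 0² + 8²]
  = √[1 + 0 + 64]
  = √65
  ≈ 8.062

8.062


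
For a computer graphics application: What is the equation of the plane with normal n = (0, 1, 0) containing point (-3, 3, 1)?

The plane through P with normal n = (a, b, c) satisfies n·(r - P) = 0,
i.e. ax + by + cz = a·x₀ + b·y₀ + c·z₀.
d = 0·(-3) + 1·3 + 0·1
  = 0 + 3 + 0
  = 3
Equation: y = 3

y = 3


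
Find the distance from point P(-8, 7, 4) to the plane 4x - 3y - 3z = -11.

distance = |a·x₀ + b·y₀ + c·z₀ - d| / √(a² + b² + c²)
  = |4·(-8) + (-3)·7 + (-3)·4 - (-11)| / √(4² + (-3)² + (-3)²)
  = |-32 - 21 - 12 + 11| / √(16 + 9 + 9)
  = |-54| / √34
  = 54 / 5.831
  ≈ 9.261

9.261


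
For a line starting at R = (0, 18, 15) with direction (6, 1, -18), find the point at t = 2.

P(t) = R + t·d
  = (0 + 6·2, 18 + 1·2, 15 + (-18)·2)
  = (0 + 12, 18 + 2, 15 - 36)
  = (12, 20, -21)

(12, 20, -21)


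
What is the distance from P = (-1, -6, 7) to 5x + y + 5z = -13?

distance = |a·x₀ + b·y₀ + c·z₀ - d| / √(a² + b² + c²)
  = |5·(-1) + 1·(-6) + 5·7 - (-13)| / √(5² + 1² + 5²)
  = |-5 - 6 + 35 + 13| / √(25 + 1 + 25)
  = |37| / √51
  = 37 / 7.141
  ≈ 5.181

5.181


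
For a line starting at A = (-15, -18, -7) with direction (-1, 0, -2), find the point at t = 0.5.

P(t) = A + t·d
  = (-15 + (-1)·0.5, -18 + 0·0.5, -7 + (-2)·0.5)
  = (-15 - 0.5, -18 + 0, -7 - 1)
  = (-15.5, -18, -8)

(-15.5, -18, -8)


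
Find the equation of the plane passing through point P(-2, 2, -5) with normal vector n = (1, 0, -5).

The plane through P with normal n = (a, b, c) satisfies n·(r - P) = 0,
i.e. ax + by + cz = a·x₀ + b·y₀ + c·z₀.
d = 1·(-2) + 0·2 + (-5)·(-5)
  = -2 + 0 + 25
  = 23
Equation: x - 5z = 23

x - 5z = 23


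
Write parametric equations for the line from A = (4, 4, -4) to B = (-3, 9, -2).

Direction vector d = B - A = (-3 - 4, 9 - 4, -2 + 4) = (-7, 5, 2)
Parametric form r = A + t·d:
x = 4 - 7t, y = 4 + 5t, z = -4 + 2t

x = 4 - 7t, y = 4 + 5t, z = -4 + 2t


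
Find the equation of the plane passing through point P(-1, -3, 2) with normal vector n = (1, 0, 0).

The plane through P with normal n = (a, b, c) satisfies n·(r - P) = 0,
i.e. ax + by + cz = a·x₀ + b·y₀ + c·z₀.
d = 1·(-1) + 0·(-3) + 0·2
  = -1 + 0 + 0
  = -1
Equation: x = -1

x = -1


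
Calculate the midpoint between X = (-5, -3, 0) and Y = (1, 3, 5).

M = ((x₁+x₂)/2, (y₁+y₂)/2, (z₁+z₂)/2)
  = ((-5 + 1)/2, (-3 + 3)/2, (0 + 5)/2)
  = (-4/2, 0/2, 5/2)
  = (-2, 0, 2.5)

(-2, 0, 2.5)


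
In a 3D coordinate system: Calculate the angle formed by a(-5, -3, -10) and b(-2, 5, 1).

a·b = (-5)·(-2) + (-3)·5 + (-10)·1 = 10 - 15 - 10 = -15
|a| = √((-5)² + (-3)² + (-10)²) = √134 ≈ 11.58
|b| = √((-2)² + 5² + 1²) = √30 ≈ 5.477
cos θ = (a·b)/(|a||b|) = -15/(11.58·5.477) ≈ -0.2366
θ = arccos(-0.2366) ≈ 103.7°

103.7°


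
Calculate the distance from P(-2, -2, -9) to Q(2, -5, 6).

d = √[(x₂-x₁)² + (y₂-y₁)² + (z₂-z₁)²]
  = √[4² + (-3)² + 15²]
  = √[16 + 9 + 225]
  = √250
  ≈ 15.81

15.81


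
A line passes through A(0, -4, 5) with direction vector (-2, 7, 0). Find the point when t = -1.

P(t) = A + t·d
  = (0 + (-2)·(-1), -4 + 7·(-1), 5 + 0·(-1))
  = (0 + 2, -4 - 7, 5 + 0)
  = (2, -11, 5)

(2, -11, 5)


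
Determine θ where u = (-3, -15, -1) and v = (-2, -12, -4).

u·v = (-3)·(-2) + (-15)·(-12) + (-1)·(-4) = 6 + 180 + 4 = 190
|u| = √((-3)² + (-15)² + (-1)²) = √235 ≈ 15.33
|v| = √((-2)² + (-12)² + (-4)²) = √164 ≈ 12.81
cos θ = (u·v)/(|u||v|) = 190/(15.33·12.81) ≈ 0.9678
θ = arccos(0.9678) ≈ 14.57°

14.57°


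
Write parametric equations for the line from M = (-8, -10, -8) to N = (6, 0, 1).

Direction vector d = N - M = (6 + 8, 0 + 10, 1 + 8) = (14, 10, 9)
Parametric form r = M + t·d:
x = -8 + 14t, y = -10 + 10t, z = -8 + 9t

x = -8 + 14t, y = -10 + 10t, z = -8 + 9t


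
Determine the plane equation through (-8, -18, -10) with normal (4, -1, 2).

The plane through P with normal n = (a, b, c) satisfies n·(r - P) = 0,
i.e. ax + by + cz = a·x₀ + b·y₀ + c·z₀.
d = 4·(-8) + (-1)·(-18) + 2·(-10)
  = -32 + 18 - 20
  = -34
Equation: 4x - y + 2z = -34

4x - y + 2z = -34


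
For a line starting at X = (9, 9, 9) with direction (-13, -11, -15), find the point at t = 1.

P(t) = X + t·d
  = (9 + (-13)·1, 9 + (-11)·1, 9 + (-15)·1)
  = (9 - 13, 9 - 11, 9 - 15)
  = (-4, -2, -6)

(-4, -2, -6)


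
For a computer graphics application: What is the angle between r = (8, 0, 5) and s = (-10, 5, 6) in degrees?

r·s = 8·(-10) + 0·5 + 5·6 = -80 + 0 + 30 = -50
|r| = √(8² + 0² + 5²) = √89 ≈ 9.434
|s| = √((-10)² + 5² + 6²) = √161 ≈ 12.69
cos θ = (r·s)/(|r||s|) = -50/(9.434·12.69) ≈ -0.4177
θ = arccos(-0.4177) ≈ 114.7°

114.7°


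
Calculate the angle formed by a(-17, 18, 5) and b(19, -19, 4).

a·b = (-17)·19 + 18·(-19) + 5·4 = -323 - 342 + 20 = -645
|a| = √((-17)² + 18² + 5²) = √638 ≈ 25.26
|b| = √(19² + (-19)² + 4²) = √738 ≈ 27.17
cos θ = (a·b)/(|a||b|) = -645/(25.26·27.17) ≈ -0.94
θ = arccos(-0.94) ≈ 160°

160°


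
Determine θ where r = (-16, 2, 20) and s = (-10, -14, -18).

r·s = (-16)·(-10) + 2·(-14) + 20·(-18) = 160 - 28 - 360 = -228
|r| = √((-16)² + 2² + 20²) = √660 ≈ 25.69
|s| = √((-10)² + (-14)² + (-18)²) = √620 ≈ 24.9
cos θ = (r·s)/(|r||s|) = -228/(25.69·24.9) ≈ -0.3564
θ = arccos(-0.3564) ≈ 110.9°

110.9°


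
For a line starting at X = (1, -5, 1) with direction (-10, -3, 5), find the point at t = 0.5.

P(t) = X + t·d
  = (1 + (-10)·0.5, -5 + (-3)·0.5, 1 + 5·0.5)
  = (1 - 5, -5 - 1.5, 1 + 2.5)
  = (-4, -6.5, 3.5)

(-4, -6.5, 3.5)


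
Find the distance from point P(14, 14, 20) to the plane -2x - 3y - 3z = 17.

distance = |a·x₀ + b·y₀ + c·z₀ - d| / √(a² + b² + c²)
  = |(-2)·14 + (-3)·14 + (-3)·20 - 17| / √((-2)² + (-3)² + (-3)²)
  = |-28 - 42 - 60 - 17| / √(4 + 9 + 9)
  = |-147| / √22
  = 147 / 4.69
  ≈ 31.34

31.34


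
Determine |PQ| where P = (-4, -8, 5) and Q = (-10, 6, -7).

d = √[(x₂-x₁)² + (y₂-y₁)² + (z₂-z₁)²]
  = √[(-6)² + 14² + (-12)²]
  = √[36 + 196 + 144]
  = √376
  ≈ 19.39

19.39


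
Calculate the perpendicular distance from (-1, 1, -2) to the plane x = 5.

distance = |a·x₀ + b·y₀ + c·z₀ - d| / √(a² + b² + c²)
  = |1·(-1) + 0·1 + 0·(-2) - 5| / √(1² + 0² + 0²)
  = |-1 + 0 + 0 - 5| / √(1 + 0 + 0)
  = |-6| / √1
  = 6 / 1
  ≈ 6

6


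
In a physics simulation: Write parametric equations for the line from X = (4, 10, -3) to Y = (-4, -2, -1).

Direction vector d = Y - X = (-4 - 4, -2 - 10, -1 + 3) = (-8, -12, 2)
Parametric form r = X + t·d:
x = 4 - 8t, y = 10 - 12t, z = -3 + 2t

x = 4 - 8t, y = 10 - 12t, z = -3 + 2t


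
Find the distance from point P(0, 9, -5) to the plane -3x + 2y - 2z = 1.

distance = |a·x₀ + b·y₀ + c·z₀ - d| / √(a² + b² + c²)
  = |(-3)·0 + 2·9 + (-2)·(-5) - 1| / √((-3)² + 2² + (-2)²)
  = |0 + 18 + 10 - 1| / √(9 + 4 + 4)
  = |27| / √17
  = 27 / 4.123
  ≈ 6.548

6.548


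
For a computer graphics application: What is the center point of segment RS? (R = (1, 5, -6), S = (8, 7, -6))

M = ((x₁+x₂)/2, (y₁+y₂)/2, (z₁+z₂)/2)
  = ((1 + 8)/2, (5 + 7)/2, (-6 - 6)/2)
  = (9/2, 12/2, -12/2)
  = (4.5, 6, -6)

(4.5, 6, -6)


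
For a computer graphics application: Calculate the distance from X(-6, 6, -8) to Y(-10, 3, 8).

d = √[(x₂-x₁)² + (y₂-y₁)² + (z₂-z₁)²]
  = √[(-4)² + (-3)² + 16²]
  = √[16 + 9 + 256]
  = √281
  ≈ 16.76

16.76


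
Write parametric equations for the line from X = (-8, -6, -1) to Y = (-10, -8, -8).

Direction vector d = Y - X = (-10 + 8, -8 + 6, -8 + 1) = (-2, -2, -7)
Parametric form r = X + t·d:
x = -8 - 2t, y = -6 - 2t, z = -1 - 7t

x = -8 - 2t, y = -6 - 2t, z = -1 - 7t


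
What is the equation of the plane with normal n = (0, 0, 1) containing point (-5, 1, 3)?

The plane through P with normal n = (a, b, c) satisfies n·(r - P) = 0,
i.e. ax + by + cz = a·x₀ + b·y₀ + c·z₀.
d = 0·(-5) + 0·1 + 1·3
  = 0 + 0 + 3
  = 3
Equation: z = 3

z = 3


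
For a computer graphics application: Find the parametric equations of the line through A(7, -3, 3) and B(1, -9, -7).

Direction vector d = B - A = (1 - 7, -9 + 3, -7 - 3) = (-6, -6, -10)
Parametric form r = A + t·d:
x = 7 - 6t, y = -3 - 6t, z = 3 - 10t

x = 7 - 6t, y = -3 - 6t, z = 3 - 10t


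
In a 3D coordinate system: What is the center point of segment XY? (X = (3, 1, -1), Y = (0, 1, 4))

M = ((x₁+x₂)/2, (y₁+y₂)/2, (z₁+z₂)/2)
  = ((3 + 0)/2, (1 + 1)/2, (-1 + 4)/2)
  = (3/2, 2/2, 3/2)
  = (1.5, 1, 1.5)

(1.5, 1, 1.5)


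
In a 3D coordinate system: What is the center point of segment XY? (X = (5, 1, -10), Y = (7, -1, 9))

M = ((x₁+x₂)/2, (y₁+y₂)/2, (z₁+z₂)/2)
  = ((5 + 7)/2, (1 - 1)/2, (-10 + 9)/2)
  = (12/2, 0/2, -1/2)
  = (6, 0, -0.5)

(6, 0, -0.5)


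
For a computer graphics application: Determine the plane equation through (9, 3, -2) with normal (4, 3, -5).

The plane through P with normal n = (a, b, c) satisfies n·(r - P) = 0,
i.e. ax + by + cz = a·x₀ + b·y₀ + c·z₀.
d = 4·9 + 3·3 + (-5)·(-2)
  = 36 + 9 + 10
  = 55
Equation: 4x + 3y - 5z = 55

4x + 3y - 5z = 55
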